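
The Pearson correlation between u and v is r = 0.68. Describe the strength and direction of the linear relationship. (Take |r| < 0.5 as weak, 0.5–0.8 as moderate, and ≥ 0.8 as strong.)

moderate positive

r = 0.68 > 0 so the relationship is positive.
|r| = 0.68, which falls in the moderate range.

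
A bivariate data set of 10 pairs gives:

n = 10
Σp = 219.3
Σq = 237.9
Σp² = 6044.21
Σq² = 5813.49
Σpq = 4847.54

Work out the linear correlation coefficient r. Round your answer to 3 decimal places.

r = (nΣpq − ΣpΣq) / √[(nΣp² − (Σp)²)(nΣq² − (Σq)²)]
Numerator: 10×4847.54 − 219.3×237.9 = -3696.07
Denominator: √[(60442.1 − 48092.49)(58134.9 − 56596.41)] = √[12349.61 × 1538.49] = 4358.8704
r = -3696.07 / 4358.8704 ≈ -0.848

-0.848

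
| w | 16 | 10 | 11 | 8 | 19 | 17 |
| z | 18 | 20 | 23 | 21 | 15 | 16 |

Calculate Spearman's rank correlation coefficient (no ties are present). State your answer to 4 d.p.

-0.8286

Rank w: 4, 2, 3, 1, 6, 5
Rank z: 3, 4, 6, 5, 1, 2
d = rank(w) − rank(z): 1, -2, -3, -4, 5, 3; Σd² = 64
ρ = 1 − 6Σd² / [n(n²−1)] = 1 − 6×64 / (6×35) = 1 − 384/210 ≈ -0.8286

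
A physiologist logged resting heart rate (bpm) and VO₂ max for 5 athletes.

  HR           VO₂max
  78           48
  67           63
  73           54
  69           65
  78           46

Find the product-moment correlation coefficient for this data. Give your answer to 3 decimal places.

-0.969

n = 5, Σx = 365, Σy = 276, Σx² = 26747, Σy² = 15530, Σxy = 19980
nΣxy − ΣxΣy = 99900 − 100740 = -840
nΣx² − (Σx)² = 133735 − 133225 = 510; nΣy² − (Σy)² = 77650 − 76176 = 1474
r = -840 / √(510 × 1474) = -840 / 867.0294 ≈ -0.969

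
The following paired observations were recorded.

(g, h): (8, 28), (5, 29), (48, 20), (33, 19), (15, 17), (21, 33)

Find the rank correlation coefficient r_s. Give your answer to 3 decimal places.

Rank g: 2, 1, 6, 5, 3, 4
Rank h: 4, 5, 3, 2, 1, 6
d = rank(g) − rank(h): -2, -4, 3, 3, 2, -2; Σd² = 46
ρ = 1 − 6Σd² / [n(n²−1)] = 1 − 6×46 / (6×35) = 1 − 276/210 ≈ -0.314

-0.314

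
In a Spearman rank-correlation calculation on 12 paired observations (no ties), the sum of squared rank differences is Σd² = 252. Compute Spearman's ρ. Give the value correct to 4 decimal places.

0.1189

ρ = 1 − 6Σd² / [n(n²−1)] = 1 − 6×252 / (12×143)
  = 1 − 1512/1716 = 1 − 0.88112 ≈ 0.1189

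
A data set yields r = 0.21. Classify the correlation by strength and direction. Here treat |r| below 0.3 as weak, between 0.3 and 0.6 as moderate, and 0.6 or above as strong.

r = 0.21 > 0 so the relationship is positive.
|r| = 0.21, which falls in the weak range.

weak positive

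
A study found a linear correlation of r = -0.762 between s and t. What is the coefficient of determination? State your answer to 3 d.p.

0.581

r² = (-0.762)² = 0.581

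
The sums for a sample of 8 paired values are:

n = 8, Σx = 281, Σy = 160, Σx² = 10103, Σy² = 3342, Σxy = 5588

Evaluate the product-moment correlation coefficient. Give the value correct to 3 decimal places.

-0.176

r = (nΣxy − ΣxΣy) / √[(nΣx² − (Σx)²)(nΣy² − (Σy)²)]
Numerator: 8×5588 − 281×160 = -256
Denominator: √[(80824 − 78961)(26736 − 25600)] = √[1863 × 1136] = 1454.7742
r = -256 / 1454.7742 ≈ -0.176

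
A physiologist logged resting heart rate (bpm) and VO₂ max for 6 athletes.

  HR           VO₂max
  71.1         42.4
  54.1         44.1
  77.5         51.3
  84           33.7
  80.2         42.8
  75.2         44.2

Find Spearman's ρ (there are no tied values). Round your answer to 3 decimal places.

-0.314

Rank HR: 2, 1, 4, 6, 5, 3
Rank VO₂max: 2, 4, 6, 1, 3, 5
d = rank(HR) − rank(VO₂max): 0, -3, -2, 5, 2, -2; Σd² = 46
ρ = 1 − 6Σd² / [n(n²−1)] = 1 − 6×46 / (6×35) = 1 − 276/210 ≈ -0.314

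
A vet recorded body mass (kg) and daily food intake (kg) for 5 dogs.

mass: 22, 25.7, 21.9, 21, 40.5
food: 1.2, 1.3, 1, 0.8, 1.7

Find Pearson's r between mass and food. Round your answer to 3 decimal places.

n = 5, Σx = 131.1, Σy = 6, Σx² = 3705.35, Σy² = 7.66, Σxy = 167.36
nΣxy − ΣxΣy = 836.8 − 786.6 = 50.2
nΣx² − (Σx)² = 18526.75 − 17187.21 = 1339.54; nΣy² − (Σy)² = 38.3 − 36 = 2.3
r = 50.2 / √(1339.54 × 2.3) = 50.2 / 55.5062 ≈ 0.904

0.904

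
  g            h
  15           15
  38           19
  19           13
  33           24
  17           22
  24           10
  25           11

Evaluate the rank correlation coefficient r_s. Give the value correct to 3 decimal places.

0.143

Rank g: 1, 7, 3, 6, 2, 4, 5
Rank h: 4, 5, 3, 7, 6, 1, 2
d = rank(g) − rank(h): -3, 2, 0, -1, -4, 3, 3; Σd² = 48
ρ = 1 − 6Σd² / [n(n²−1)] = 1 − 6×48 / (7×48) = 1 − 288/336 ≈ 0.143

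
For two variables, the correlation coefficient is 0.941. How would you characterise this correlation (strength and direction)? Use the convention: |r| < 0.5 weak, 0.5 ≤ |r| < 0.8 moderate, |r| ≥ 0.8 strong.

strong positive

r = 0.941 > 0 so the relationship is positive.
|r| = 0.941, which falls in the strong range.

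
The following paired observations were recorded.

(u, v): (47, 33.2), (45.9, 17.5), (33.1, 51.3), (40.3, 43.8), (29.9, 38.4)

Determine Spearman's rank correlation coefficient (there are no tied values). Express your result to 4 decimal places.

Rank u: 5, 4, 2, 3, 1
Rank v: 2, 1, 5, 4, 3
d = rank(u) − rank(v): 3, 3, -3, -1, -2; Σd² = 32
ρ = 1 − 6Σd² / [n(n²−1)] = 1 − 6×32 / (5×24) = 1 − 192/120 ≈ -0.6000

-0.6000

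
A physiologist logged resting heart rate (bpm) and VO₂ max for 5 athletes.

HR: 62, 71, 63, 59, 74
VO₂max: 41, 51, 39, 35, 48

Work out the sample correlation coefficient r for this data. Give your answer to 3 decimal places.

0.929

n = 5, Σx = 329, Σy = 214, Σx² = 21811, Σy² = 9332, Σxy = 14237
nΣxy − ΣxΣy = 71185 − 70406 = 779
nΣx² − (Σx)² = 109055 − 108241 = 814; nΣy² − (Σy)² = 46660 − 45796 = 864
r = 779 / √(814 × 864) = 779 / 838.6275 ≈ 0.929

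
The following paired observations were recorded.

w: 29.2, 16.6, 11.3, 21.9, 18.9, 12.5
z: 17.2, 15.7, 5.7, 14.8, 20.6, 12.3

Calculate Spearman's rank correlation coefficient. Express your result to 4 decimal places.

Rank w: 6, 3, 1, 5, 4, 2
Rank z: 5, 4, 1, 3, 6, 2
d = rank(w) − rank(z): 1, -1, 0, 2, -2, 0; Σd² = 10
ρ = 1 − 6Σd² / [n(n²−1)] = 1 − 6×10 / (6×35) = 1 − 60/210 ≈ 0.7143

0.7143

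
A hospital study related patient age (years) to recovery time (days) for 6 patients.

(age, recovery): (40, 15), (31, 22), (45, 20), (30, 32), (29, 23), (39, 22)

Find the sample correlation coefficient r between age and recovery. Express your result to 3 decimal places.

-0.618

n = 6, Σx = 214, Σy = 134, Σx² = 7848, Σy² = 3146, Σxy = 4667
nΣxy − ΣxΣy = 28002 − 28676 = -674
nΣx² − (Σx)² = 47088 − 45796 = 1292; nΣy² − (Σy)² = 18876 − 17956 = 920
r = -674 / √(1292 × 920) = -674 / 1090.2477 ≈ -0.618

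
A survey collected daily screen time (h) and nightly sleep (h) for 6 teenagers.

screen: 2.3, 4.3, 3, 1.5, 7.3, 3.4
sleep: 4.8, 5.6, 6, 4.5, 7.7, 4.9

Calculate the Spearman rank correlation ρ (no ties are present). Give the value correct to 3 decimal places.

Rank screen: 2, 5, 3, 1, 6, 4
Rank sleep: 2, 4, 5, 1, 6, 3
d = rank(screen) − rank(sleep): 0, 1, -2, 0, 0, 1; Σd² = 6
ρ = 1 − 6Σd² / [n(n²−1)] = 1 − 6×6 / (6×35) = 1 − 36/210 ≈ 0.829

0.829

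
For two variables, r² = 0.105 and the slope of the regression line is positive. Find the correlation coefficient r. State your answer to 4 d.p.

0.3240

|r| = √0.105 = 0.3240
The association is positive, so r = 0.3240.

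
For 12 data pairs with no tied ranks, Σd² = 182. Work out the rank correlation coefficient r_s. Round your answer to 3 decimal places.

ρ = 1 − 6Σd² / [n(n²−1)] = 1 − 6×182 / (12×143)
  = 1 − 1092/1716 = 1 − 0.6364 ≈ 0.364

0.364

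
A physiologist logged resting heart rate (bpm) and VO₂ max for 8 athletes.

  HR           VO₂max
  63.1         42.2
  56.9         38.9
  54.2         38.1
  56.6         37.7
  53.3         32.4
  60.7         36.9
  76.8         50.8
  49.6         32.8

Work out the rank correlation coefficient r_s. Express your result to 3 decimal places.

0.810

Rank HR: 7, 5, 3, 4, 2, 6, 8, 1
Rank VO₂max: 7, 6, 5, 4, 1, 3, 8, 2
d = rank(HR) − rank(VO₂max): 0, -1, -2, 0, 1, 3, 0, -1; Σd² = 16
ρ = 1 − 6Σd² / [n(n²−1)] = 1 − 6×16 / (8×63) = 1 − 96/504 ≈ 0.810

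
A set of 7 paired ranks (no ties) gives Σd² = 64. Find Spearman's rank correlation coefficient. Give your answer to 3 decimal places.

-0.143

ρ = 1 − 6Σd² / [n(n²−1)] = 1 − 6×64 / (7×48)
  = 1 − 384/336 = 1 − 1.1429 ≈ -0.143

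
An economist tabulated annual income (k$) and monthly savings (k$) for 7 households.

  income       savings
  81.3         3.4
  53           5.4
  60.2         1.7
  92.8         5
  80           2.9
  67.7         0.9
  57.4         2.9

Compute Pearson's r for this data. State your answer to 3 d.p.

n = 7, Σx = 492.4, Σy = 22.2, Σx² = 35932.62, Σy² = 86.24, Σxy = 1588.35
nΣxy − ΣxΣy = 11118.45 − 10931.28 = 187.17
nΣx² − (Σx)² = 251528.34 − 242457.76 = 9070.58; nΣy² − (Σy)² = 603.68 − 492.84 = 110.84
r = 187.17 / √(9070.58 × 110.84) = 187.17 / 1002.6879 ≈ 0.187

0.187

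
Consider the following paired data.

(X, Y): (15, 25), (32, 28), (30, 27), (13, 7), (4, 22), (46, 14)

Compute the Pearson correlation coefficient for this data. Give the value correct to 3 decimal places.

n = 6, ΣX = 140, ΣY = 123, ΣX² = 4450, ΣY² = 2867, ΣXY = 2904
nΣXY − ΣXΣY = 17424 − 17220 = 204
nΣX² − (ΣX)² = 26700 − 19600 = 7100; nΣY² − (ΣY)² = 17202 − 15129 = 2073
r = 204 / √(7100 × 2073) = 204 / 3836.4437 ≈ 0.053

0.053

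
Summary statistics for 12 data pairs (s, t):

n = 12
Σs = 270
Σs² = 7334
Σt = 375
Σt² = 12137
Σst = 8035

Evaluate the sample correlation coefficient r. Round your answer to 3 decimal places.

r = (nΣst − ΣsΣt) / √[(nΣs² − (Σs)²)(nΣt² − (Σt)²)]
Numerator: 12×8035 − 270×375 = -4830
Denominator: √[(88008 − 72900)(145644 − 140625)] = √[15108 × 5019] = 8707.8730
r = -4830 / 8707.8730 ≈ -0.555

-0.555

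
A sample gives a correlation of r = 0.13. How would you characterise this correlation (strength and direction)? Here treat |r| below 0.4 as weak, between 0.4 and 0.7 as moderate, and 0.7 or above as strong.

r = 0.13 > 0 so the relationship is positive.
|r| = 0.13, which falls in the weak range.

weak positive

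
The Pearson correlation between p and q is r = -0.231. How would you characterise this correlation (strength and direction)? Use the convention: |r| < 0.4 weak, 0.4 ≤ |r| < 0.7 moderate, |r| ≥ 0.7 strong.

weak negative

r = -0.231 < 0 so the relationship is negative.
|r| = 0.231, which falls in the weak range.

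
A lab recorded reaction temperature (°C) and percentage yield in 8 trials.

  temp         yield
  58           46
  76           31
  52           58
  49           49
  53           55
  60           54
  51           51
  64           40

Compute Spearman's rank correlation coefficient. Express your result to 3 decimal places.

Rank temp: 5, 8, 3, 1, 4, 6, 2, 7
Rank yield: 3, 1, 8, 4, 7, 6, 5, 2
d = rank(temp) − rank(yield): 2, 7, -5, -3, -3, 0, -3, 5; Σd² = 130
ρ = 1 − 6Σd² / [n(n²−1)] = 1 − 6×130 / (8×63) = 1 − 780/504 ≈ -0.548

-0.548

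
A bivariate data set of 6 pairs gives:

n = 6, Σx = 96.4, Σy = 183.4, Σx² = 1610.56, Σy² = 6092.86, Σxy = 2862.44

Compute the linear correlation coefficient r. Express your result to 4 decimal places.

-0.4856

r = (nΣxy − ΣxΣy) / √[(nΣx² − (Σx)²)(nΣy² − (Σy)²)]
Numerator: 6×2862.44 − 96.4×183.4 = -505.12
Denominator: √[(9663.36 − 9292.96)(36557.16 − 33635.56)] = √[370.4 × 2921.6] = 1040.2695
r = -505.12 / 1040.2695 ≈ -0.4856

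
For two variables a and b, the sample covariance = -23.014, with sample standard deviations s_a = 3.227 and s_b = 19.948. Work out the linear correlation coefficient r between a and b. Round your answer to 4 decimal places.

r = Cov(a,b) / (s_a · s_b) = -23.014 / (3.227 × 19.948)
  = -23.014 / 64.3722 ≈ -0.3575

-0.3575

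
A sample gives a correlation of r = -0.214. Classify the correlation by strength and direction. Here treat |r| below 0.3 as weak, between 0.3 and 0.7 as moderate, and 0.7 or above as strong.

weak negative

r = -0.214 < 0 so the relationship is negative.
|r| = 0.214, which falls in the weak range.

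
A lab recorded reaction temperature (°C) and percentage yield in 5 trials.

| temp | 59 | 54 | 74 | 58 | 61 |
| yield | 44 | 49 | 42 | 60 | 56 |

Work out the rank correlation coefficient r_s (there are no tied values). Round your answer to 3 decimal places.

-0.500

Rank temp: 3, 1, 5, 2, 4
Rank yield: 2, 3, 1, 5, 4
d = rank(temp) − rank(yield): 1, -2, 4, -3, 0; Σd² = 30
ρ = 1 − 6Σd² / [n(n²−1)] = 1 − 6×30 / (5×24) = 1 − 180/120 ≈ -0.500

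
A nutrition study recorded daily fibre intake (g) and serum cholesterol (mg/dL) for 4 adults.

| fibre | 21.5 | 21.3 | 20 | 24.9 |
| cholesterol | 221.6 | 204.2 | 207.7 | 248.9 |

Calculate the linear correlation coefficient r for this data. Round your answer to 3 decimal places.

n = 4, Σx = 87.7, Σy = 882.4, Σx² = 1935.95, Σy² = 195894.7, Σxy = 19465.47
nΣxy − ΣxΣy = 77861.88 − 77386.48 = 475.4
nΣx² − (Σx)² = 7743.8 − 7691.29 = 52.51; nΣy² − (Σy)² = 783578.8 − 778629.76 = 4949.04
r = 475.4 / √(52.51 × 4949.04) = 475.4 / 509.7785 ≈ 0.933

0.933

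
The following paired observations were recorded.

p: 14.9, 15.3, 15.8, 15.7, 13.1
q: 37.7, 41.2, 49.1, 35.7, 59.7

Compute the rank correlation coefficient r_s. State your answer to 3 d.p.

Rank p: 2, 3, 5, 4, 1
Rank q: 2, 3, 4, 1, 5
d = rank(p) − rank(q): 0, 0, 1, 3, -4; Σd² = 26
ρ = 1 − 6Σd² / [n(n²−1)] = 1 − 6×26 / (5×24) = 1 − 156/120 ≈ -0.300

-0.300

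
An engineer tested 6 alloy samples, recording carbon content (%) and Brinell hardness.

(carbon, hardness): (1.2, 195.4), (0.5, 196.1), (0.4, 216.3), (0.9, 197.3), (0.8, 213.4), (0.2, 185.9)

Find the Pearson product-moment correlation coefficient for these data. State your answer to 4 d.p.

n = 6, Σx = 4, Σy = 1204.4, Σx² = 3.34, Σy² = 242447.72, Σxy = 804.52
nΣxy − ΣxΣy = 4827.12 − 4817.6 = 9.52
nΣx² − (Σx)² = 20.04 − 16 = 4.04; nΣy² − (Σy)² = 1454686.32 − 1450579.36 = 4106.96
r = 9.52 / √(4.04 × 4106.96) = 9.52 / 128.8104 ≈ 0.0739

0.0739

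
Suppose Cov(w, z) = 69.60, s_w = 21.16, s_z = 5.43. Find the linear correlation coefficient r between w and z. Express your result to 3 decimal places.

r = Cov(w,z) / (s_w · s_z) = 69.60 / (21.16 × 5.43)
  = 69.60 / 114.8988 ≈ 0.606

0.606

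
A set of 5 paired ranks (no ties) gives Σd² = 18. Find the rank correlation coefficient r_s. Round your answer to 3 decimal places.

ρ = 1 − 6Σd² / [n(n²−1)] = 1 − 6×18 / (5×24)
  = 1 − 108/120 = 1 − 0.9000 ≈ 0.100

0.100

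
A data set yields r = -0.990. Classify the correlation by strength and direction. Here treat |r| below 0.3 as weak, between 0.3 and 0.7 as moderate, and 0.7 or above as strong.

strong negative

r = -0.990 < 0 so the relationship is negative.
|r| = 0.990, which falls in the strong range.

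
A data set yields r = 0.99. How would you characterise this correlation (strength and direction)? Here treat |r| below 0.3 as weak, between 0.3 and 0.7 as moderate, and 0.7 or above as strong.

strong positive

r = 0.99 > 0 so the relationship is positive.
|r| = 0.99, which falls in the strong range.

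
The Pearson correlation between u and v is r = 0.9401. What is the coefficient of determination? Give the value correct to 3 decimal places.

r² = (0.9401)² = 0.884

0.884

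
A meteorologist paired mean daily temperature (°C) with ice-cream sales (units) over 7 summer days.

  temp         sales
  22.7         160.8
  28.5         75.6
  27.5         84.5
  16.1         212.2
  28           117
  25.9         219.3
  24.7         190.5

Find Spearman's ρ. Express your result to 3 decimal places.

Rank temp: 2, 7, 5, 1, 6, 4, 3
Rank sales: 4, 1, 2, 6, 3, 7, 5
d = rank(temp) − rank(sales): -2, 6, 3, -5, 3, -3, -2; Σd² = 96
ρ = 1 − 6Σd² / [n(n²−1)] = 1 − 6×96 / (7×48) = 1 − 576/336 ≈ -0.714

-0.714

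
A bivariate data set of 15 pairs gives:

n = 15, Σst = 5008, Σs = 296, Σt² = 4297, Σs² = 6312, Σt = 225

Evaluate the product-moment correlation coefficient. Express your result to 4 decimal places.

0.8620

r = (nΣst − ΣsΣt) / √[(nΣs² − (Σs)²)(nΣt² − (Σt)²)]
Numerator: 15×5008 − 296×225 = 8520
Denominator: √[(94680 − 87616)(64455 − 50625)] = √[7064 × 13830] = 9884.0842
r = 8520 / 9884.0842 ≈ 0.8620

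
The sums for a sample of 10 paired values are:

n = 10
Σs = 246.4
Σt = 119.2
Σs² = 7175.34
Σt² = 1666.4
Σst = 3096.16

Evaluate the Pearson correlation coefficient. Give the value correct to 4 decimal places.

r = (nΣst − ΣsΣt) / √[(nΣs² − (Σs)²)(nΣt² − (Σt)²)]
Numerator: 10×3096.16 − 246.4×119.2 = 1590.72
Denominator: √[(71753.4 − 60712.96)(16664 − 14208.64)] = √[11040.44 × 2455.36] = 5206.5588
r = 1590.72 / 5206.5588 ≈ 0.3055

0.3055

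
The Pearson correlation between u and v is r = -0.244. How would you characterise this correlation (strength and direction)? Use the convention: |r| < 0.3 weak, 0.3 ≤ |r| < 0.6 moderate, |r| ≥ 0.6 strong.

r = -0.244 < 0 so the relationship is negative.
|r| = 0.244, which falls in the weak range.

weak negative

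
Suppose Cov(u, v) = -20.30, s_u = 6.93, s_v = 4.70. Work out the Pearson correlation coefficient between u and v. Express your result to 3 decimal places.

-0.623

r = Cov(u,v) / (s_u · s_v) = -20.30 / (6.93 × 4.70)
  = -20.30 / 32.5710 ≈ -0.623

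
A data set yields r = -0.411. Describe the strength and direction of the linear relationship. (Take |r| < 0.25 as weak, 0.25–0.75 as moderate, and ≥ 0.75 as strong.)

moderate negative

r = -0.411 < 0 so the relationship is negative.
|r| = 0.411, which falls in the moderate range.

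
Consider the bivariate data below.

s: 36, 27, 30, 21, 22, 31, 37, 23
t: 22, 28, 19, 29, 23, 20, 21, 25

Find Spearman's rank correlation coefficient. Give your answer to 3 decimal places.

Rank s: 7, 4, 5, 1, 2, 6, 8, 3
Rank t: 4, 7, 1, 8, 5, 2, 3, 6
d = rank(s) − rank(t): 3, -3, 4, -7, -3, 4, 5, -3; Σd² = 142
ρ = 1 − 6Σd² / [n(n²−1)] = 1 − 6×142 / (8×63) = 1 − 852/504 ≈ -0.690

-0.690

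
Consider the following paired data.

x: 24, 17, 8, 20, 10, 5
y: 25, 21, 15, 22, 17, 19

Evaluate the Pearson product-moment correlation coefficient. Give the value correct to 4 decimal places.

0.8640

n = 6, Σx = 84, Σy = 119, Σx² = 1454, Σy² = 2425, Σxy = 1782
nΣxy − ΣxΣy = 10692 − 9996 = 696
nΣx² − (Σx)² = 8724 − 7056 = 1668; nΣy² − (Σy)² = 14550 − 14161 = 389
r = 696 / √(1668 × 389) = 696 / 805.5135 ≈ 0.8640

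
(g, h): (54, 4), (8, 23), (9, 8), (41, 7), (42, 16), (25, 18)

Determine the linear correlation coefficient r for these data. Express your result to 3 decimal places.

-0.550

n = 6, Σg = 179, Σh = 76, Σg² = 7131, Σh² = 1238, Σgh = 1881
nΣgh − ΣgΣh = 11286 − 13604 = -2318
nΣg² − (Σg)² = 42786 − 32041 = 10745; nΣh² − (Σh)² = 7428 − 5776 = 1652
r = -2318 / √(10745 × 1652) = -2318 / 4213.1627 ≈ -0.550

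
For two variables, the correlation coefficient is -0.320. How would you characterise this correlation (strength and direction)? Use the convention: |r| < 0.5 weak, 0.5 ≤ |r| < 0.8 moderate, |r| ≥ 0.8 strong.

weak negative

r = -0.320 < 0 so the relationship is negative.
|r| = 0.320, which falls in the weak range.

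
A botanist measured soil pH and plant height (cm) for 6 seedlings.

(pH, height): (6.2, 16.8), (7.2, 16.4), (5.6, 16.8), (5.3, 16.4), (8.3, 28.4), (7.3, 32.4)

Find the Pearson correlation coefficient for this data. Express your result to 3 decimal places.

0.713

n = 6, Σx = 39.9, Σy = 127.2, Σx² = 271.91, Σy² = 2958.72, Σxy = 875.48
nΣxy − ΣxΣy = 5252.88 − 5075.28 = 177.6
nΣx² − (Σx)² = 1631.46 − 1592.01 = 39.45; nΣy² − (Σy)² = 17752.32 − 16179.84 = 1572.48
r = 177.6 / √(39.45 × 1572.48) = 177.6 / 249.0669 ≈ 0.713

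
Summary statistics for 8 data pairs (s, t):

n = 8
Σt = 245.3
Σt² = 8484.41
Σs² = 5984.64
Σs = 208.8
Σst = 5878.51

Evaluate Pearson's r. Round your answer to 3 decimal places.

-0.730

r = (nΣst − ΣsΣt) / √[(nΣs² − (Σs)²)(nΣt² − (Σt)²)]
Numerator: 8×5878.51 − 208.8×245.3 = -4190.56
Denominator: √[(47877.12 − 43597.44)(67875.28 − 60172.09)] = √[4279.68 × 7703.19] = 5741.7060
r = -4190.56 / 5741.7060 ≈ -0.730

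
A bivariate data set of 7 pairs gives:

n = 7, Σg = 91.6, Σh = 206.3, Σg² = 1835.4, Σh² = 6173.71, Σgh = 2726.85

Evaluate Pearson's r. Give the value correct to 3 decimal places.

r = (nΣgh − ΣgΣh) / √[(nΣg² − (Σg)²)(nΣh² − (Σh)²)]
Numerator: 7×2726.85 − 91.6×206.3 = 190.87
Denominator: √[(12847.8 − 8390.56)(43215.97 − 42559.69)] = √[4457.24 × 656.28] = 1710.3209
r = 190.87 / 1710.3209 ≈ 0.112

0.112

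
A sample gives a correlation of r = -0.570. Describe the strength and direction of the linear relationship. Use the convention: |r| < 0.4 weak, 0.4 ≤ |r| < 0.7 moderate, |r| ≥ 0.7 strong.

moderate negative

r = -0.570 < 0 so the relationship is negative.
|r| = 0.570, which falls in the moderate range.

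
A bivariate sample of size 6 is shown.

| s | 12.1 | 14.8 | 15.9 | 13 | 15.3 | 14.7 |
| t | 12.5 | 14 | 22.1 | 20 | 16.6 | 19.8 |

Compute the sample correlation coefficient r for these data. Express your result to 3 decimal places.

n = 6, Σs = 85.8, Σt = 105, Σs² = 1237.44, Σt² = 1908.26, Σst = 1514.88
nΣst − ΣsΣt = 9089.28 − 9009 = 80.28
nΣs² − (Σs)² = 7424.64 − 7361.64 = 63; nΣt² − (Σt)² = 11449.56 − 11025 = 424.56
r = 80.28 / √(63 × 424.56) = 80.28 / 163.5460 ≈ 0.491

0.491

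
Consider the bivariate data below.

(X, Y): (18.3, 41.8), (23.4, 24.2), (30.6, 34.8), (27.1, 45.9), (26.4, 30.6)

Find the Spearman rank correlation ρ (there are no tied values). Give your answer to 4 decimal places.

0.2000

Rank X: 1, 2, 5, 4, 3
Rank Y: 4, 1, 3, 5, 2
d = rank(X) − rank(Y): -3, 1, 2, -1, 1; Σd² = 16
ρ = 1 − 6Σd² / [n(n²−1)] = 1 − 6×16 / (5×24) = 1 − 96/120 ≈ 0.2000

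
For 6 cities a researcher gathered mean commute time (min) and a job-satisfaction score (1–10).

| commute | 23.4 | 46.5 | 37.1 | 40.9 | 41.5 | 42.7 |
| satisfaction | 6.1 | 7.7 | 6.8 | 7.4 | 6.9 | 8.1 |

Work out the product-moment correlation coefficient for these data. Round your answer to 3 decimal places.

n = 6, Σx = 232.1, Σy = 43, Σx² = 9304.57, Σy² = 310.72, Σxy = 1687.95
nΣxy − ΣxΣy = 10127.7 − 9980.3 = 147.4
nΣx² − (Σx)² = 55827.42 − 53870.41 = 1957.01; nΣy² − (Σy)² = 1864.32 − 1849 = 15.32
r = 147.4 / √(1957.01 × 15.32) = 147.4 / 173.1514 ≈ 0.851

0.851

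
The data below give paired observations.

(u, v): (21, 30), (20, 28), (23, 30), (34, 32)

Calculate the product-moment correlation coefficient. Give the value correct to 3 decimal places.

n = 4, Σu = 98, Σv = 120, Σu² = 2526, Σv² = 3608, Σuv = 2968
nΣuv − ΣuΣv = 11872 − 11760 = 112
nΣu² − (Σu)² = 10104 − 9604 = 500; nΣv² − (Σv)² = 14432 − 14400 = 32
r = 112 / √(500 × 32) = 112 / 126.4911 ≈ 0.885

0.885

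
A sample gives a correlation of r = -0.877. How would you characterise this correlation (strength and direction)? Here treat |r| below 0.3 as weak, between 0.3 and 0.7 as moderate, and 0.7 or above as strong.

strong negative

r = -0.877 < 0 so the relationship is negative.
|r| = 0.877, which falls in the strong range.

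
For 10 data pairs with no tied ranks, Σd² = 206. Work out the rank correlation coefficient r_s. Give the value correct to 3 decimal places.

ρ = 1 − 6Σd² / [n(n²−1)] = 1 − 6×206 / (10×99)
  = 1 − 1236/990 = 1 − 1.2485 ≈ -0.248

-0.248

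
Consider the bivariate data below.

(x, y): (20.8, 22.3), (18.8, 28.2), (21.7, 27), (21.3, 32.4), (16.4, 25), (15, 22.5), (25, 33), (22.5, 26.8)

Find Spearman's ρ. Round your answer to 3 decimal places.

0.595

Rank x: 4, 3, 6, 5, 2, 1, 8, 7
Rank y: 1, 6, 5, 7, 3, 2, 8, 4
d = rank(x) − rank(y): 3, -3, 1, -2, -1, -1, 0, 3; Σd² = 34
ρ = 1 − 6Σd² / [n(n²−1)] = 1 − 6×34 / (8×63) = 1 − 204/504 ≈ 0.595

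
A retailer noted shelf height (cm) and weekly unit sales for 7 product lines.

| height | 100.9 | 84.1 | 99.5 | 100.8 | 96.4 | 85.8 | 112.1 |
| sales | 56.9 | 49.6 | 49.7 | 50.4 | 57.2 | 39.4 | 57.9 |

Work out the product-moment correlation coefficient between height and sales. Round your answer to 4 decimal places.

0.7025

n = 7, Σx = 679.6, Σy = 361.1, Σx² = 66535.52, Σy² = 18884.63, Σxy = 35323.23
nΣxy − ΣxΣy = 247262.61 − 245403.56 = 1859.05
nΣx² − (Σx)² = 465748.64 − 461856.16 = 3892.48; nΣy² − (Σy)² = 132192.41 − 130393.21 = 1799.2
r = 1859.05 / √(3892.48 × 1799.2) = 1859.05 / 2646.3843 ≈ 0.7025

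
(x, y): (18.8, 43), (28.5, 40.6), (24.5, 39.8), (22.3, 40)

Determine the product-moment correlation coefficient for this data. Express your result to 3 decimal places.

n = 4, Σx = 94.1, Σy = 163.4, Σx² = 2263.23, Σy² = 6681.4, Σxy = 3832.6
nΣxy − ΣxΣy = 15330.4 − 15375.94 = -45.54
nΣx² − (Σx)² = 9052.92 − 8854.81 = 198.11; nΣy² − (Σy)² = 26725.6 − 26699.56 = 26.04
r = -45.54 / √(198.11 × 26.04) = -45.54 / 71.8247 ≈ -0.634

-0.634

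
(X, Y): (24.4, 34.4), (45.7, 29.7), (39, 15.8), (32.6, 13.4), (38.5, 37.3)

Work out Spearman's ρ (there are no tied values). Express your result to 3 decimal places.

-0.100

Rank X: 1, 5, 4, 2, 3
Rank Y: 4, 3, 2, 1, 5
d = rank(X) − rank(Y): -3, 2, 2, 1, -2; Σd² = 22
ρ = 1 − 6Σd² / [n(n²−1)] = 1 − 6×22 / (5×24) = 1 − 132/120 ≈ -0.100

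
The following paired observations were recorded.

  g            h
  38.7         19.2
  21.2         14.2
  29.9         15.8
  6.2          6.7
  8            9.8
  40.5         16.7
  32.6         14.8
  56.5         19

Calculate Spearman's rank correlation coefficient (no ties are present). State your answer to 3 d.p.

0.905

Rank g: 6, 3, 4, 1, 2, 7, 5, 8
Rank h: 8, 3, 5, 1, 2, 6, 4, 7
d = rank(g) − rank(h): -2, 0, -1, 0, 0, 1, 1, 1; Σd² = 8
ρ = 1 − 6Σd² / [n(n²−1)] = 1 − 6×8 / (8×63) = 1 − 48/504 ≈ 0.905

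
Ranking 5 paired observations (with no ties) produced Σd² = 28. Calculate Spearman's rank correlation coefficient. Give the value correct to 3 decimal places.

ρ = 1 − 6Σd² / [n(n²−1)] = 1 − 6×28 / (5×24)
  = 1 − 168/120 = 1 − 1.4000 ≈ -0.400

-0.400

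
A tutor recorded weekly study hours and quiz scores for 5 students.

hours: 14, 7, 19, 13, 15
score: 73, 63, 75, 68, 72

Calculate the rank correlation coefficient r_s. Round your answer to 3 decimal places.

0.900

Rank hours: 3, 1, 5, 2, 4
Rank score: 4, 1, 5, 2, 3
d = rank(hours) − rank(score): -1, 0, 0, 0, 1; Σd² = 2
ρ = 1 − 6Σd² / [n(n²−1)] = 1 − 6×2 / (5×24) = 1 − 12/120 ≈ 0.900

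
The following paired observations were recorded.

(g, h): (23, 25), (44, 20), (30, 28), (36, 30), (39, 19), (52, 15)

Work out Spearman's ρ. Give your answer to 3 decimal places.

-0.714

Rank g: 1, 5, 2, 3, 4, 6
Rank h: 4, 3, 5, 6, 2, 1
d = rank(g) − rank(h): -3, 2, -3, -3, 2, 5; Σd² = 60
ρ = 1 − 6Σd² / [n(n²−1)] = 1 − 6×60 / (6×35) = 1 − 360/210 ≈ -0.714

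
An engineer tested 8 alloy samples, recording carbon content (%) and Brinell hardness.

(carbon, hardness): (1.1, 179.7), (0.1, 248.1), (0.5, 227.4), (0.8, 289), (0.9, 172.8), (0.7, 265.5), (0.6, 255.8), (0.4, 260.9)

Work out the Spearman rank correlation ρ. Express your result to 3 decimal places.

Rank carbon: 8, 1, 3, 6, 7, 5, 4, 2
Rank hardness: 2, 4, 3, 8, 1, 7, 5, 6
d = rank(carbon) − rank(hardness): 6, -3, 0, -2, 6, -2, -1, -4; Σd² = 106
ρ = 1 − 6Σd² / [n(n²−1)] = 1 − 6×106 / (8×63) = 1 − 636/504 ≈ -0.262

-0.262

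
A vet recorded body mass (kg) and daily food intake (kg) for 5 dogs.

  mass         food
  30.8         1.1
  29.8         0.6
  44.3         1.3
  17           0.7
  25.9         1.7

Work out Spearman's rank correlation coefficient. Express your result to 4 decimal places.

Rank mass: 4, 3, 5, 1, 2
Rank food: 3, 1, 4, 2, 5
d = rank(mass) − rank(food): 1, 2, 1, -1, -3; Σd² = 16
ρ = 1 − 6Σd² / [n(n²−1)] = 1 − 6×16 / (5×24) = 1 − 96/120 ≈ 0.2000

0.2000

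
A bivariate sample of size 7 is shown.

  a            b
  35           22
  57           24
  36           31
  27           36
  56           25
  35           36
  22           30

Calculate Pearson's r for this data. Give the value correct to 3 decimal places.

n = 7, Σa = 268, Σb = 204, Σa² = 11344, Σb² = 6138, Σab = 7546
nΣab − ΣaΣb = 52822 − 54672 = -1850
nΣa² − (Σa)² = 79408 − 71824 = 7584; nΣb² − (Σb)² = 42966 − 41616 = 1350
r = -1850 / √(7584 × 1350) = -1850 / 3199.7500 ≈ -0.578

-0.578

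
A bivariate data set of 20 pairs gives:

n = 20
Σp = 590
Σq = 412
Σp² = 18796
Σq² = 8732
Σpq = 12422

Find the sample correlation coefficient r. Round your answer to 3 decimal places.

0.459

r = (nΣpq − ΣpΣq) / √[(nΣp² − (Σp)²)(nΣq² − (Σq)²)]
Numerator: 20×12422 − 590×412 = 5360
Denominator: √[(375920 − 348100)(174640 − 169744)] = √[27820 × 4896] = 11670.7635
r = 5360 / 11670.7635 ≈ 0.459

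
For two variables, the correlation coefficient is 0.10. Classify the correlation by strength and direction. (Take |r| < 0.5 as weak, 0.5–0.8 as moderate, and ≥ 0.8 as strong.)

r = 0.10 > 0 so the relationship is positive.
|r| = 0.10, which falls in the weak range.

weak positive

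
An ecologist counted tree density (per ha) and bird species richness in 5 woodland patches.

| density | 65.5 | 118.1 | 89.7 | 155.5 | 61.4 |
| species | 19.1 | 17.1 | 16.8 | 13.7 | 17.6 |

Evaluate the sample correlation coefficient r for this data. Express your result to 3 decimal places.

n = 5, Σx = 490.2, Σy = 84.3, Σx² = 54234.16, Σy² = 1436.91, Σxy = 7988.51
nΣxy − ΣxΣy = 39942.55 − 41323.86 = -1381.31
nΣx² − (Σx)² = 271170.8 − 240296.04 = 30874.76; nΣy² − (Σy)² = 7184.55 − 7106.49 = 78.06
r = -1381.31 / √(30874.76 × 78.06) = -1381.31 / 1552.4444 ≈ -0.890

-0.890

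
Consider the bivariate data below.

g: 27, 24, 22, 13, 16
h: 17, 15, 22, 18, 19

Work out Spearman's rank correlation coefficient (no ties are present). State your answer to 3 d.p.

-0.500

Rank g: 5, 4, 3, 1, 2
Rank h: 2, 1, 5, 3, 4
d = rank(g) − rank(h): 3, 3, -2, -2, -2; Σd² = 30
ρ = 1 − 6Σd² / [n(n²−1)] = 1 − 6×30 / (5×24) = 1 − 180/120 ≈ -0.500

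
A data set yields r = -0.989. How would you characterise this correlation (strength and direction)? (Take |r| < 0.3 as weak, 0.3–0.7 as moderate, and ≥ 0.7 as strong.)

strong negative

r = -0.989 < 0 so the relationship is negative.
|r| = 0.989, which falls in the strong range.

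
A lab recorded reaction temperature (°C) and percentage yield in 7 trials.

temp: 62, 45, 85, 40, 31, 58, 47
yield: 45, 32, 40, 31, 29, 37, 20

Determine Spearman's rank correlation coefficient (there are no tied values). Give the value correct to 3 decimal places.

Rank temp: 6, 3, 7, 2, 1, 5, 4
Rank yield: 7, 4, 6, 3, 2, 5, 1
d = rank(temp) − rank(yield): -1, -1, 1, -1, -1, 0, 3; Σd² = 14
ρ = 1 − 6Σd² / [n(n²−1)] = 1 − 6×14 / (7×48) = 1 − 84/336 ≈ 0.750

0.750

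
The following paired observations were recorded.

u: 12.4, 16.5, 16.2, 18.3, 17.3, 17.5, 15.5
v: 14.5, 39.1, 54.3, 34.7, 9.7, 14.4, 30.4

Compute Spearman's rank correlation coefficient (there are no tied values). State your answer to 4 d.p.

-0.1429

Rank u: 1, 4, 3, 7, 5, 6, 2
Rank v: 3, 6, 7, 5, 1, 2, 4
d = rank(u) − rank(v): -2, -2, -4, 2, 4, 4, -2; Σd² = 64
ρ = 1 − 6Σd² / [n(n²−1)] = 1 − 6×64 / (7×48) = 1 − 384/336 ≈ -0.1429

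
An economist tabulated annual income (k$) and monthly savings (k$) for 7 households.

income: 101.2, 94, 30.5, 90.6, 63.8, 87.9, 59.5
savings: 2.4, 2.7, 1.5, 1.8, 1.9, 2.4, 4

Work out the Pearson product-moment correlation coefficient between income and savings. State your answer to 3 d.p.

0.138

n = 7, Σx = 527.5, Σy = 16.7, Σx² = 43553.15, Σy² = 43.91, Σxy = 1275.69
nΣxy − ΣxΣy = 8929.83 − 8809.25 = 120.58
nΣx² − (Σx)² = 304872.05 − 278256.25 = 26615.8; nΣy² − (Σy)² = 307.37 − 278.89 = 28.48
r = 120.58 / √(26615.8 × 28.48) = 120.58 / 870.6423 ≈ 0.138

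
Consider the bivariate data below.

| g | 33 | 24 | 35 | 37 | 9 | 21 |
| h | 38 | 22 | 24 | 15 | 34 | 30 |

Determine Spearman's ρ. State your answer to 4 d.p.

Rank g: 4, 3, 5, 6, 1, 2
Rank h: 6, 2, 3, 1, 5, 4
d = rank(g) − rank(h): -2, 1, 2, 5, -4, -2; Σd² = 54
ρ = 1 − 6Σd² / [n(n²−1)] = 1 − 6×54 / (6×35) = 1 − 324/210 ≈ -0.5429

-0.5429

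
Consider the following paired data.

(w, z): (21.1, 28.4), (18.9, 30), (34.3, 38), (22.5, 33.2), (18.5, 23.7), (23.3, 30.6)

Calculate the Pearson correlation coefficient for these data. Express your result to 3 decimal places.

n = 6, Σw = 138.6, Σz = 183.9, Σw² = 3370.3, Σz² = 5750.85, Σwz = 4368.07
nΣwz − ΣwΣz = 26208.42 − 25488.54 = 719.88
nΣw² − (Σw)² = 20221.8 − 19209.96 = 1011.84; nΣz² − (Σz)² = 34505.1 − 33819.21 = 685.89
r = 719.88 / √(1011.84 × 685.89) = 719.88 / 833.0732 ≈ 0.864

0.864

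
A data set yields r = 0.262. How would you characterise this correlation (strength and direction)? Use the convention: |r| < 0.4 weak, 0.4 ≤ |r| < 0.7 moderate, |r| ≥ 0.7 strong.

weak positive

r = 0.262 > 0 so the relationship is positive.
|r| = 0.262, which falls in the weak range.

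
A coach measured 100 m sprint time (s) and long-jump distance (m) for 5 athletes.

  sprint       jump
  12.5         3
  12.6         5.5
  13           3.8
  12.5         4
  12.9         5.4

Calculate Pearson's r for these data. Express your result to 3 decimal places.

0.266

n = 5, Σx = 63.5, Σy = 21.7, Σx² = 806.67, Σy² = 98.85, Σxy = 275.86
nΣxy − ΣxΣy = 1379.3 − 1377.95 = 1.35
nΣx² − (Σx)² = 4033.35 − 4032.25 = 1.1; nΣy² − (Σy)² = 494.25 − 470.89 = 23.36
r = 1.35 / √(1.1 × 23.36) = 1.35 / 5.0691 ≈ 0.266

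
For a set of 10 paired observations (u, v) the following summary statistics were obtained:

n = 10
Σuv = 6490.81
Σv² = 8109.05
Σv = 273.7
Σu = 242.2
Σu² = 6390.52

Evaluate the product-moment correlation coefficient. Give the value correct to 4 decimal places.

r = (nΣuv − ΣuΣv) / √[(nΣu² − (Σu)²)(nΣv² − (Σv)²)]
Numerator: 10×6490.81 − 242.2×273.7 = -1382.04
Denominator: √[(63905.2 − 58660.84)(81090.5 − 74911.69)] = √[5244.36 × 6178.81] = 5692.4427
r = -1382.04 / 5692.4427 ≈ -0.2428

-0.2428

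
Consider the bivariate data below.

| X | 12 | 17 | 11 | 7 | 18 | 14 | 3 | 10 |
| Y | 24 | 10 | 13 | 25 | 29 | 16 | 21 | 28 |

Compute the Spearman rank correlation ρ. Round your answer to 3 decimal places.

-0.071

Rank X: 5, 7, 4, 2, 8, 6, 1, 3
Rank Y: 5, 1, 2, 6, 8, 3, 4, 7
d = rank(X) − rank(Y): 0, 6, 2, -4, 0, 3, -3, -4; Σd² = 90
ρ = 1 − 6Σd² / [n(n²−1)] = 1 − 6×90 / (8×63) = 1 − 540/504 ≈ -0.071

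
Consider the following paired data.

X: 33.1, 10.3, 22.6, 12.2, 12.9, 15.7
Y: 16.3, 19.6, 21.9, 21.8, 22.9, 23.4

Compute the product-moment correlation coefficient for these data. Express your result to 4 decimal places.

-0.6656

n = 6, ΣX = 106.8, ΣY = 125.9, ΣX² = 2274.2, ΣY² = 2676.67, ΣXY = 2165.1
nΣXY − ΣXΣY = 12990.6 − 13446.12 = -455.52
nΣX² − (ΣX)² = 13645.2 − 11406.24 = 2238.96; nΣY² − (ΣY)² = 16060.02 − 15850.81 = 209.21
r = -455.52 / √(2238.96 × 209.21) = -455.52 / 684.4069 ≈ -0.6656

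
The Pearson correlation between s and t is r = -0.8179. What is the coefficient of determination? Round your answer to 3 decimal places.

r² = (-0.8179)² = 0.669

0.669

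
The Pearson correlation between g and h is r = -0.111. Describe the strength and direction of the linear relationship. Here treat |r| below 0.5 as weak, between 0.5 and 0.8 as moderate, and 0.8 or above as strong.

r = -0.111 < 0 so the relationship is negative.
|r| = 0.111, which falls in the weak range.

weak negative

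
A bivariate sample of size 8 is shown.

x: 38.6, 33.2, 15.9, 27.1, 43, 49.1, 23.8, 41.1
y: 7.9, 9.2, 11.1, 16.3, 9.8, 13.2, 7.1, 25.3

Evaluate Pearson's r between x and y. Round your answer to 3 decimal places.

0.244

n = 8, Σx = 271.8, Σy = 99.9, Σx² = 10094.88, Σy² = 1496.73, Σxy = 3506.93
nΣxy − ΣxΣy = 28055.44 − 27152.82 = 902.62
nΣx² − (Σx)² = 80759.04 − 73875.24 = 6883.8; nΣy² − (Σy)² = 11973.84 − 9980.01 = 1993.83
r = 902.62 / √(6883.8 × 1993.83) = 902.62 / 3704.7438 ≈ 0.244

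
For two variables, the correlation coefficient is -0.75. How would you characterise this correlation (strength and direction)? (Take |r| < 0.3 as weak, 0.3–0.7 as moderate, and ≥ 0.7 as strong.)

r = -0.75 < 0 so the relationship is negative.
|r| = 0.75, which falls in the strong range.

strong negative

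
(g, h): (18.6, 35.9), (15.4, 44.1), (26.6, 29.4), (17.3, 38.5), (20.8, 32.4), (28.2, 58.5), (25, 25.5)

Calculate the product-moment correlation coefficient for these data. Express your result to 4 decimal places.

0.0638

n = 7, Σg = 151.9, Σh = 264.3, Σg² = 3442.85, Σh² = 10702.49, Σgh = 5756.09
nΣgh − ΣgΣh = 40292.63 − 40147.17 = 145.46
nΣg² − (Σg)² = 24099.95 − 23073.61 = 1026.34; nΣh² − (Σh)² = 74917.43 − 69854.49 = 5062.94
r = 145.46 / √(1026.34 × 5062.94) = 145.46 / 2279.5390 ≈ 0.0638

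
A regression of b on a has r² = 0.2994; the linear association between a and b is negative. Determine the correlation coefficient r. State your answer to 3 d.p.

-0.547

|r| = √0.2994 = 0.547
The association is negative, so r = −0.547.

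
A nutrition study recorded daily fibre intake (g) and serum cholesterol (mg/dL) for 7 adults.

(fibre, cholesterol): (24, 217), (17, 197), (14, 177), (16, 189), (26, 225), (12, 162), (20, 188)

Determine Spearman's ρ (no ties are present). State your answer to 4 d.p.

Rank fibre: 6, 4, 2, 3, 7, 1, 5
Rank cholesterol: 6, 5, 2, 4, 7, 1, 3
d = rank(fibre) − rank(cholesterol): 0, -1, 0, -1, 0, 0, 2; Σd² = 6
ρ = 1 − 6Σd² / [n(n²−1)] = 1 − 6×6 / (7×48) = 1 − 36/336 ≈ 0.8929

0.8929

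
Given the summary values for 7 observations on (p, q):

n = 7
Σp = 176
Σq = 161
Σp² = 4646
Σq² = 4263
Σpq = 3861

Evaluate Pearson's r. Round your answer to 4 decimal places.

-0.5317

r = (nΣpq − ΣpΣq) / √[(nΣp² − (Σp)²)(nΣq² − (Σq)²)]
Numerator: 7×3861 − 176×161 = -1309
Denominator: √[(32522 − 30976)(29841 − 25921)] = √[1546 × 3920] = 2461.7717
r = -1309 / 2461.7717 ≈ -0.5317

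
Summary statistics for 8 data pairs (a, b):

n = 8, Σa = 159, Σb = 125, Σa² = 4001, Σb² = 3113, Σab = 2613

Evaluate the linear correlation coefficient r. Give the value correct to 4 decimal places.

r = (nΣab − ΣaΣb) / √[(nΣa² − (Σa)²)(nΣb² − (Σb)²)]
Numerator: 8×2613 − 159×125 = 1029
Denominator: √[(32008 − 25281)(24904 − 15625)] = √[6727 × 9279] = 7900.6223
r = 1029 / 7900.6223 ≈ 0.1302

0.1302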